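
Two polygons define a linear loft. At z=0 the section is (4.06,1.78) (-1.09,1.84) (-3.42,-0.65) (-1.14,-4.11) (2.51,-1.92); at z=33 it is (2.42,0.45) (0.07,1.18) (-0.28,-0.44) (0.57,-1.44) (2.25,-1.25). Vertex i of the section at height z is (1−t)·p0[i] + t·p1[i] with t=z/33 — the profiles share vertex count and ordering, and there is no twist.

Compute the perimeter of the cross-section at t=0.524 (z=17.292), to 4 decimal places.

Cross-section at t=0.524: each vertex is (1-t)·p0[i] + t·p1[i].
  v1: (1-0.524)·(4.06,1.78) + 0.524·(2.42,0.45) = (3.2006,1.0831)
  v2: (1-0.524)·(-1.09,1.84) + 0.524·(0.07,1.18) = (-0.4822,1.4942)
  v3: (1-0.524)·(-3.42,-0.65) + 0.524·(-0.28,-0.44) = (-1.7746,-0.5400)
  v4: (1-0.524)·(-1.14,-4.11) + 0.524·(0.57,-1.44) = (-0.2440,-2.7109)
  v5: (1-0.524)·(2.51,-1.92) + 0.524·(2.25,-1.25) = (2.3738,-1.5689)
Perimeter = Σ |v_{i+1} − v_i|:
  edge 1→2: √(-3.6828² + 0.4111²) = 3.7057 (running 3.7057)
  edge 2→3: √(-1.2925² + -2.0341²) = 2.4100 (running 6.1157)
  edge 3→4: √(1.5307² + -2.1710²) = 2.6563 (running 8.7720)
  edge 4→5: √(2.6177² + 1.1420²) = 2.8560 (running 11.6280)
  edge 5→1: √(0.8269² + 2.6520²) = 2.7779 (running 14.4059)
Perimeter = 14.4059

Perimeter at t=0.524: 14.4059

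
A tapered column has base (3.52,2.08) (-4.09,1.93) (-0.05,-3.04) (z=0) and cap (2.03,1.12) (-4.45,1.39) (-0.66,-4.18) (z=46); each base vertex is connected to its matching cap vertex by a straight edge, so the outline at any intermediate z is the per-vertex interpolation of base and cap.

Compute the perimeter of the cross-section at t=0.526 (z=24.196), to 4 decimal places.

Perimeter at t=0.526: 19.6599

Cross-section at t=0.526: each vertex is (1-t)·p0[i] + t·p1[i].
  v1: (1-0.526)·(3.52,2.08) + 0.526·(2.03,1.12) = (2.7363,1.5750)
  v2: (1-0.526)·(-4.09,1.93) + 0.526·(-4.45,1.39) = (-4.2794,1.6460)
  v3: (1-0.526)·(-0.05,-3.04) + 0.526·(-0.66,-4.18) = (-0.3709,-3.6396)
Perimeter = Σ |v_{i+1} − v_i|:
  edge 1→2: √(-7.0156² + 0.0709²) = 7.0160 (running 7.0160)
  edge 2→3: √(3.9085² + -5.2856²) = 6.5737 (running 13.5897)
  edge 3→1: √(3.1071² + 5.2147²) = 6.0702 (running 19.6599)
Perimeter = 19.6599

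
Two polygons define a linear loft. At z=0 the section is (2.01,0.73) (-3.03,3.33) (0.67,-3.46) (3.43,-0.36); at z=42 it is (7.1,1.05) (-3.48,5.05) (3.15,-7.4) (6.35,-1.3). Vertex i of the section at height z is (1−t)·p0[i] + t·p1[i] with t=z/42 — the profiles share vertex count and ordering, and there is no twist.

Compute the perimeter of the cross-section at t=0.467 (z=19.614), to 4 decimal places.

Perimeter at t=0.467: 26.1179

Cross-section at t=0.467: each vertex is (1-t)·p0[i] + t·p1[i].
  v1: (1-0.467)·(2.01,0.73) + 0.467·(7.1,1.05) = (4.3870,0.8794)
  v2: (1-0.467)·(-3.03,3.33) + 0.467·(-3.48,5.05) = (-3.2401,4.1332)
  v3: (1-0.467)·(0.67,-3.46) + 0.467·(3.15,-7.4) = (1.8282,-5.3000)
  v4: (1-0.467)·(3.43,-0.36) + 0.467·(6.35,-1.3) = (4.7936,-0.7990)
Perimeter = Σ |v_{i+1} − v_i|:
  edge 1→2: √(-7.6272² + 3.2538²) = 8.2922 (running 8.2922)
  edge 2→3: √(5.0683² + -9.4332²) = 10.7086 (running 19.0008)
  edge 3→4: √(2.9655² + 4.5010²) = 5.3901 (running 24.3909)
  edge 4→1: √(-0.4066² + 1.6784²) = 1.7270 (running 26.1179)
Perimeter = 26.1179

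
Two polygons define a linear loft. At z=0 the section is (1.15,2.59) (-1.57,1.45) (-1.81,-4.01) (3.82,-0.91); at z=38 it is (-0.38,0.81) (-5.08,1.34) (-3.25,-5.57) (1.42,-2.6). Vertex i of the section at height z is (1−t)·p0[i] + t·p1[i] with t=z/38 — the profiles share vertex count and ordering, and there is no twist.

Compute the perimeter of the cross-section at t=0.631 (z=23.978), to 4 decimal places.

Cross-section at t=0.631: each vertex is (1-t)·p0[i] + t·p1[i].
  v1: (1-0.631)·(1.15,2.59) + 0.631·(-0.38,0.81) = (0.1846,1.4668)
  v2: (1-0.631)·(-1.57,1.45) + 0.631·(-5.08,1.34) = (-3.7848,1.3806)
  v3: (1-0.631)·(-1.81,-4.01) + 0.631·(-3.25,-5.57) = (-2.7186,-4.9944)
  v4: (1-0.631)·(3.82,-0.91) + 0.631·(1.42,-2.6) = (2.3056,-1.9764)
Perimeter = Σ |v_{i+1} − v_i|:
  edge 1→2: √(-3.9694² + -0.0862²) = 3.9703 (running 3.9703)
  edge 2→3: √(1.0662² + -6.3750²) = 6.4635 (running 10.4338)
  edge 3→4: √(5.0242² + 3.0180²) = 5.8610 (running 16.2948)
  edge 4→1: √(-2.1210² + 3.4432²) = 4.0441 (running 20.3389)
Perimeter = 20.3389

Perimeter at t=0.631: 20.3389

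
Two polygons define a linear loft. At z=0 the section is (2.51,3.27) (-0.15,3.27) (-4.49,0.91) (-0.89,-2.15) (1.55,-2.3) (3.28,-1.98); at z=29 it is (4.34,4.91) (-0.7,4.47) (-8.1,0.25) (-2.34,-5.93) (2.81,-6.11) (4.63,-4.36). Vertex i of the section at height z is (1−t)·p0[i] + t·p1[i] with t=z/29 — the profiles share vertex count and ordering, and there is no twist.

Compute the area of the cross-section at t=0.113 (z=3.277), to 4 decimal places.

Area at t=0.113: 35.3839

Cross-section at t=0.113: each vertex is (1-t)·p0[i] + t·p1[i].
  v1: (1-0.113)·(2.51,3.27) + 0.113·(4.34,4.91) = (2.7168,3.4553)
  v2: (1-0.113)·(-0.15,3.27) + 0.113·(-0.7,4.47) = (-0.2122,3.4056)
  v3: (1-0.113)·(-4.49,0.91) + 0.113·(-8.1,0.25) = (-4.8979,0.8354)
  v4: (1-0.113)·(-0.89,-2.15) + 0.113·(-2.34,-5.93) = (-1.0539,-2.5771)
  v5: (1-0.113)·(1.55,-2.3) + 0.113·(2.81,-6.11) = (1.6924,-2.7305)
  v6: (1-0.113)·(3.28,-1.98) + 0.113·(4.63,-4.36) = (3.4325,-2.2489)
Shoelace sum Σ(x_i·y_{i+1} − x_{i+1}·y_i):
  i=1: 2.7168·3.4056 − -0.2122·3.4553 = +9.9853 (running +9.9853)
  i=2: -0.2122·0.8354 − -4.8979·3.4056 = +16.5032 (running +26.4885)
  i=3: -4.8979·-2.5771 − -1.0539·0.8354 = +13.5031 (running +39.9916)
  i=4: -1.0539·-2.7305 − 1.6924·-2.5771 = +7.2391 (running +47.2306)
  i=5: 1.6924·-2.2489 − 3.4325·-2.7305 = +5.5666 (running +52.7972)
  i=6: 3.4325·3.4553 − 2.7168·-2.2489 = +17.9705 (running +70.7677)
Area = |Σ|/2 = |70.7677|/2 = 35.3839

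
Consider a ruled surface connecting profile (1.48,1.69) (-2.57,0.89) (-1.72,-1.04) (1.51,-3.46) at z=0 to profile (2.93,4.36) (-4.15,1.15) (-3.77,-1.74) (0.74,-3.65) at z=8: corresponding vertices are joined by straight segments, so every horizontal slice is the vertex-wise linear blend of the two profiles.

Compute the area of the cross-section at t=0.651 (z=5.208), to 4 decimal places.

Cross-section at t=0.651: each vertex is (1-t)·p0[i] + t·p1[i].
  v1: (1-0.651)·(1.48,1.69) + 0.651·(2.93,4.36) = (2.4240,3.4282)
  v2: (1-0.651)·(-2.57,0.89) + 0.651·(-4.15,1.15) = (-3.5986,1.0593)
  v3: (1-0.651)·(-1.72,-1.04) + 0.651·(-3.77,-1.74) = (-3.0545,-1.4957)
  v4: (1-0.651)·(1.51,-3.46) + 0.651·(0.74,-3.65) = (1.0087,-3.5837)
Shoelace sum Σ(x_i·y_{i+1} − x_{i+1}·y_i):
  i=1: 2.4240·1.0593 − -3.5986·3.4282 = +14.9041 (running +14.9041)
  i=2: -3.5986·-1.4957 − -3.0545·1.0593 = +8.6180 (running +23.5221)
  i=3: -3.0545·-3.5837 − 1.0087·-1.4957 = +12.4553 (running +35.9774)
  i=4: 1.0087·3.4282 − 2.4240·-3.5837 = +12.1448 (running +48.1222)
Area = |Σ|/2 = |48.1222|/2 = 24.0611

Area at t=0.651: 24.0611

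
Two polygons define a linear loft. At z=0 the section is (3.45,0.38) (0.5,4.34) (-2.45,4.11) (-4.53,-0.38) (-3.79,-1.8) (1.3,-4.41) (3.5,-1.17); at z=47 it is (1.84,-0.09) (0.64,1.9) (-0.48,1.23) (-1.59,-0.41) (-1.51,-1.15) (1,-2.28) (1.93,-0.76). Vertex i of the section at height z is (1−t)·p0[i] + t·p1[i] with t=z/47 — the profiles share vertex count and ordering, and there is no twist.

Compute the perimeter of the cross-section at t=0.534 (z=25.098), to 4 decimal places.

Perimeter at t=0.534: 18.0373

Cross-section at t=0.534: each vertex is (1-t)·p0[i] + t·p1[i].
  v1: (1-0.534)·(3.45,0.38) + 0.534·(1.84,-0.09) = (2.5903,0.1290)
  v2: (1-0.534)·(0.5,4.34) + 0.534·(0.64,1.9) = (0.5748,3.0370)
  v3: (1-0.534)·(-2.45,4.11) + 0.534·(-0.48,1.23) = (-1.3980,2.5721)
  v4: (1-0.534)·(-4.53,-0.38) + 0.534·(-1.59,-0.41) = (-2.9600,-0.3960)
  v5: (1-0.534)·(-3.79,-1.8) + 0.534·(-1.51,-1.15) = (-2.5725,-1.4529)
  v6: (1-0.534)·(1.3,-4.41) + 0.534·(1,-2.28) = (1.1398,-3.2726)
  v7: (1-0.534)·(3.5,-1.17) + 0.534·(1.93,-0.76) = (2.6616,-0.9511)
Perimeter = Σ |v_{i+1} − v_i|:
  edge 1→2: √(-2.0155² + 2.9080²) = 3.5382 (running 3.5382)
  edge 2→3: √(-1.9728² + -0.4650²) = 2.0268 (running 5.5650)
  edge 3→4: √(-1.5620² + -2.9681²) = 3.3540 (running 8.9191)
  edge 4→5: √(0.3876² + -1.0569²) = 1.1257 (running 10.0448)
  edge 5→6: √(3.7123² + -1.8197²) = 4.1343 (running 14.1790)
  edge 6→7: √(1.5218² + 2.3215²) = 2.7759 (running 16.9549)
  edge 7→1: √(-0.0714² + 1.0801²) = 1.0824 (running 18.0373)
Perimeter = 18.0373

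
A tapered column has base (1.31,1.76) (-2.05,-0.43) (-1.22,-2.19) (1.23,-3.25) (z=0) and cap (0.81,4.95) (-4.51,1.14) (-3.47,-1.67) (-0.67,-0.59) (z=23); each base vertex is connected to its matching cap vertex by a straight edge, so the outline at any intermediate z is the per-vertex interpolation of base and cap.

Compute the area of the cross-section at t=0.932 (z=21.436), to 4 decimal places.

Area at t=0.932: 15.9927

Cross-section at t=0.932: each vertex is (1-t)·p0[i] + t·p1[i].
  v1: (1-0.932)·(1.31,1.76) + 0.932·(0.81,4.95) = (0.8440,4.7331)
  v2: (1-0.932)·(-2.05,-0.43) + 0.932·(-4.51,1.14) = (-4.3427,1.0332)
  v3: (1-0.932)·(-1.22,-2.19) + 0.932·(-3.47,-1.67) = (-3.3170,-1.7054)
  v4: (1-0.932)·(1.23,-3.25) + 0.932·(-0.67,-0.59) = (-0.5408,-0.7709)
Shoelace sum Σ(x_i·y_{i+1} − x_{i+1}·y_i):
  i=1: 0.8440·1.0332 − -4.3427·4.7331 = +21.4265 (running +21.4265)
  i=2: -4.3427·-1.7054 − -3.3170·1.0332 = +10.8332 (running +32.2597)
  i=3: -3.3170·-0.7709 − -0.5408·-1.7054 = +1.6348 (running +33.8944)
  i=4: -0.5408·4.7331 − 0.8440·-0.7709 = -1.9090 (running +31.9854)
Area = |Σ|/2 = |31.9854|/2 = 15.9927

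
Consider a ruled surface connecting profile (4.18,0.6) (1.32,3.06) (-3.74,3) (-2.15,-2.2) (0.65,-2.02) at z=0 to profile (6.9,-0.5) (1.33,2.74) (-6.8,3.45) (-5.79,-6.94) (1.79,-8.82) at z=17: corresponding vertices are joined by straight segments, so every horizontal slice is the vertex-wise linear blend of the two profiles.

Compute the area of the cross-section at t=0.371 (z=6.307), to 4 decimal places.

Area at t=0.371: 53.9265

Cross-section at t=0.371: each vertex is (1-t)·p0[i] + t·p1[i].
  v1: (1-0.371)·(4.18,0.6) + 0.371·(6.9,-0.5) = (5.1891,0.1919)
  v2: (1-0.371)·(1.32,3.06) + 0.371·(1.33,2.74) = (1.3237,2.9413)
  v3: (1-0.371)·(-3.74,3) + 0.371·(-6.8,3.45) = (-4.8753,3.1669)
  v4: (1-0.371)·(-2.15,-2.2) + 0.371·(-5.79,-6.94) = (-3.5004,-3.9585)
  v5: (1-0.371)·(0.65,-2.02) + 0.371·(1.79,-8.82) = (1.0729,-4.5428)
Shoelace sum Σ(x_i·y_{i+1} − x_{i+1}·y_i):
  i=1: 5.1891·2.9413 − 1.3237·0.1919 = +15.0086 (running +15.0086)
  i=2: 1.3237·3.1669 − -4.8753·2.9413 = +18.5316 (running +33.5403)
  i=3: -4.8753·-3.9585 − -3.5004·3.1669 = +30.3846 (running +63.9249)
  i=4: -3.5004·-4.5428 − 1.0729·-3.9585 = +20.1491 (running +84.0740)
  i=5: 1.0729·0.1919 − 5.1891·-4.5428 = +23.7790 (running +107.8530)
Area = |Σ|/2 = |107.8530|/2 = 53.9265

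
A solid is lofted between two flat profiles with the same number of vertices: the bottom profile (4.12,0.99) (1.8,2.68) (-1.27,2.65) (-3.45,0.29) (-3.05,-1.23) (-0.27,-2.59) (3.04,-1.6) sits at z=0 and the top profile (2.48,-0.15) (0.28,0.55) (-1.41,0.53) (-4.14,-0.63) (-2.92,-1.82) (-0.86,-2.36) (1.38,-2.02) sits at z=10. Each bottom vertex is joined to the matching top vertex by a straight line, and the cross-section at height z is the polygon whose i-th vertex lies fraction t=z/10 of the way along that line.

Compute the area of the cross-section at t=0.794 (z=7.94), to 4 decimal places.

Cross-section at t=0.794: each vertex is (1-t)·p0[i] + t·p1[i].
  v1: (1-0.794)·(4.12,0.99) + 0.794·(2.48,-0.15) = (2.8178,0.0848)
  v2: (1-0.794)·(1.8,2.68) + 0.794·(0.28,0.55) = (0.5931,0.9888)
  v3: (1-0.794)·(-1.27,2.65) + 0.794·(-1.41,0.53) = (-1.3812,0.9667)
  v4: (1-0.794)·(-3.45,0.29) + 0.794·(-4.14,-0.63) = (-3.9979,-0.4405)
  v5: (1-0.794)·(-3.05,-1.23) + 0.794·(-2.92,-1.82) = (-2.9468,-1.6985)
  v6: (1-0.794)·(-0.27,-2.59) + 0.794·(-0.86,-2.36) = (-0.7385,-2.4074)
  v7: (1-0.794)·(3.04,-1.6) + 0.794·(1.38,-2.02) = (1.7220,-1.9335)
Shoelace sum Σ(x_i·y_{i+1} − x_{i+1}·y_i):
  i=1: 2.8178·0.9888 − 0.5931·0.0848 = +2.7359 (running +2.7359)
  i=2: 0.5931·0.9667 − -1.3812·0.9888 = +1.9390 (running +4.6749)
  i=3: -1.3812·-0.4405 − -3.9979·0.9667 = +4.4732 (running +9.1481)
  i=4: -3.9979·-1.6985 − -2.9468·-0.4405 = +5.4922 (running +14.6403)
  i=5: -2.9468·-2.4074 − -0.7385·-1.6985 = +5.8398 (running +20.4801)
  i=6: -0.7385·-1.9335 − 1.7220·-2.4074 = +5.5732 (running +26.0533)
  i=7: 1.7220·0.0848 − 2.8178·-1.9335 = +5.5943 (running +31.6477)
Area = |Σ|/2 = |31.6477|/2 = 15.8238

Area at t=0.794: 15.8238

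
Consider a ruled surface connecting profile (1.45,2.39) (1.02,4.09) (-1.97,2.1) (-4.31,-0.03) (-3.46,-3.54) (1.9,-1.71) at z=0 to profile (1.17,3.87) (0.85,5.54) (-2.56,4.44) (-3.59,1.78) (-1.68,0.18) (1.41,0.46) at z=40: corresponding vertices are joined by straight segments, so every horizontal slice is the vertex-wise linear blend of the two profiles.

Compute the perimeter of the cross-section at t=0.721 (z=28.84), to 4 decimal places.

Perimeter at t=0.721: 18.2271

Cross-section at t=0.721: each vertex is (1-t)·p0[i] + t·p1[i].
  v1: (1-0.721)·(1.45,2.39) + 0.721·(1.17,3.87) = (1.2481,3.4571)
  v2: (1-0.721)·(1.02,4.09) + 0.721·(0.85,5.54) = (0.8974,5.1354)
  v3: (1-0.721)·(-1.97,2.1) + 0.721·(-2.56,4.44) = (-2.3954,3.7871)
  v4: (1-0.721)·(-4.31,-0.03) + 0.721·(-3.59,1.78) = (-3.7909,1.2750)
  v5: (1-0.721)·(-3.46,-3.54) + 0.721·(-1.68,0.18) = (-2.1766,-0.8579)
  v6: (1-0.721)·(1.9,-1.71) + 0.721·(1.41,0.46) = (1.5467,-0.1454)
Perimeter = Σ |v_{i+1} − v_i|:
  edge 1→2: √(-0.3507² + 1.6784²) = 1.7146 (running 1.7146)
  edge 2→3: √(-3.2928² + -1.3483²) = 3.5582 (running 5.2728)
  edge 3→4: √(-1.3955² + -2.5121²) = 2.8737 (running 8.1465)
  edge 4→5: √(1.6143² + -2.1329²) = 2.6749 (running 10.8214)
  edge 5→6: √(3.7233² + 0.7125²) = 3.7909 (running 14.6123)
  edge 6→1: √(-0.2986² + 3.6025²) = 3.6149 (running 18.2271)
Perimeter = 18.2271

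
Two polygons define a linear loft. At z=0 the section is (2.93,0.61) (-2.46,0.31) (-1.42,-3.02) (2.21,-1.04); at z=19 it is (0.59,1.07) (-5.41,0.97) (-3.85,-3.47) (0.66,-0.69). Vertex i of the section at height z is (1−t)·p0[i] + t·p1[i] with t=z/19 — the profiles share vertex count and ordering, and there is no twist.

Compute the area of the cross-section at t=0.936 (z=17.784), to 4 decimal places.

Area at t=0.936: 17.0378

Cross-section at t=0.936: each vertex is (1-t)·p0[i] + t·p1[i].
  v1: (1-0.936)·(2.93,0.61) + 0.936·(0.59,1.07) = (0.7398,1.0406)
  v2: (1-0.936)·(-2.46,0.31) + 0.936·(-5.41,0.97) = (-5.2212,0.9278)
  v3: (1-0.936)·(-1.42,-3.02) + 0.936·(-3.85,-3.47) = (-3.6945,-3.4412)
  v4: (1-0.936)·(2.21,-1.04) + 0.936·(0.66,-0.69) = (0.7592,-0.7124)
Shoelace sum Σ(x_i·y_{i+1} − x_{i+1}·y_i):
  i=1: 0.7398·0.9278 − -5.2212·1.0406 = +6.1193 (running +6.1193)
  i=2: -5.2212·-3.4412 − -3.6945·0.9278 = +21.3948 (running +27.5141)
  i=3: -3.6945·-0.7124 − 0.7592·-3.4412 = +5.2445 (running +32.7586)
  i=4: 0.7592·1.0406 − 0.7398·-0.7124 = +1.3170 (running +34.0756)
Area = |Σ|/2 = |34.0756|/2 = 17.0378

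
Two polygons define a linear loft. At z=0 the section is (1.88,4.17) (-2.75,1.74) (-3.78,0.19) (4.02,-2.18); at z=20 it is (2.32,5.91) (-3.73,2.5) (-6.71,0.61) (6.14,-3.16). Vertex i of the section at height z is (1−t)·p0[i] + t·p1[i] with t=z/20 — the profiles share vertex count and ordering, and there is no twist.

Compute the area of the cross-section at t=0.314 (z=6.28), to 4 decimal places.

Area at t=0.314: 32.0170

Cross-section at t=0.314: each vertex is (1-t)·p0[i] + t·p1[i].
  v1: (1-0.314)·(1.88,4.17) + 0.314·(2.32,5.91) = (2.0182,4.7164)
  v2: (1-0.314)·(-2.75,1.74) + 0.314·(-3.73,2.5) = (-3.0577,1.9786)
  v3: (1-0.314)·(-3.78,0.19) + 0.314·(-6.71,0.61) = (-4.7000,0.3219)
  v4: (1-0.314)·(4.02,-2.18) + 0.314·(6.14,-3.16) = (4.6857,-2.4877)
Shoelace sum Σ(x_i·y_{i+1} − x_{i+1}·y_i):
  i=1: 2.0182·1.9786 − -3.0577·4.7164 = +18.4145 (running +18.4145)
  i=2: -3.0577·0.3219 − -4.7000·1.9786 = +8.3154 (running +26.7299)
  i=3: -4.7000·-2.4877 − 4.6857·0.3219 = +10.1841 (running +36.9141)
  i=4: 4.6857·4.7164 − 2.0182·-2.4877 = +27.1200 (running +64.0340)
Area = |Σ|/2 = |64.0340|/2 = 32.0170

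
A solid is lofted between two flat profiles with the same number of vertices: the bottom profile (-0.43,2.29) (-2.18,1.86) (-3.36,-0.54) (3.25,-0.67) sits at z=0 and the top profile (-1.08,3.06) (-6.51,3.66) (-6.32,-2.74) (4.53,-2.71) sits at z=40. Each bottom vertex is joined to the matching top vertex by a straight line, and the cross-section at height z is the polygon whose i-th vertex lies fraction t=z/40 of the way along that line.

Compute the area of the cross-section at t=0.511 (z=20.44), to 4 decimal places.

Cross-section at t=0.511: each vertex is (1-t)·p0[i] + t·p1[i].
  v1: (1-0.511)·(-0.43,2.29) + 0.511·(-1.08,3.06) = (-0.7621,2.6835)
  v2: (1-0.511)·(-2.18,1.86) + 0.511·(-6.51,3.66) = (-4.3926,2.7798)
  v3: (1-0.511)·(-3.36,-0.54) + 0.511·(-6.32,-2.74) = (-4.8726,-1.6642)
  v4: (1-0.511)·(3.25,-0.67) + 0.511·(4.53,-2.71) = (3.9041,-1.7124)
Shoelace sum Σ(x_i·y_{i+1} − x_{i+1}·y_i):
  i=1: -0.7621·2.7798 − -4.3926·2.6835 = +9.6689 (running +9.6689)
  i=2: -4.3926·-1.6642 − -4.8726·2.7798 = +20.8550 (running +30.5238)
  i=3: -4.8726·-1.7124 − 3.9041·-1.6642 = +14.8411 (running +45.3650)
  i=4: 3.9041·2.6835 − -0.7621·-1.7124 = +9.1713 (running +54.5363)
Area = |Σ|/2 = |54.5363|/2 = 27.2682

Area at t=0.511: 27.2682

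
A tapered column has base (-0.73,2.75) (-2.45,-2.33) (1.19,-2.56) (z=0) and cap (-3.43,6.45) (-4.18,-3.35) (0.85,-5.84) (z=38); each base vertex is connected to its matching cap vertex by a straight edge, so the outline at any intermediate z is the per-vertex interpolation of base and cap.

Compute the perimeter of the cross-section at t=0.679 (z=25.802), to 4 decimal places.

Perimeter at t=0.679: 23.9132

Cross-section at t=0.679: each vertex is (1-t)·p0[i] + t·p1[i].
  v1: (1-0.679)·(-0.73,2.75) + 0.679·(-3.43,6.45) = (-2.5633,5.2623)
  v2: (1-0.679)·(-2.45,-2.33) + 0.679·(-4.18,-3.35) = (-3.6247,-3.0226)
  v3: (1-0.679)·(1.19,-2.56) + 0.679·(0.85,-5.84) = (0.9591,-4.7871)
Perimeter = Σ |v_{i+1} − v_i|:
  edge 1→2: √(-1.0614² + -8.2849²) = 8.3526 (running 8.3526)
  edge 2→3: √(4.5838² + -1.7645²) = 4.9117 (running 13.2643)
  edge 3→1: √(-3.5224² + 10.0494²) = 10.6489 (running 23.9132)
Perimeter = 23.9132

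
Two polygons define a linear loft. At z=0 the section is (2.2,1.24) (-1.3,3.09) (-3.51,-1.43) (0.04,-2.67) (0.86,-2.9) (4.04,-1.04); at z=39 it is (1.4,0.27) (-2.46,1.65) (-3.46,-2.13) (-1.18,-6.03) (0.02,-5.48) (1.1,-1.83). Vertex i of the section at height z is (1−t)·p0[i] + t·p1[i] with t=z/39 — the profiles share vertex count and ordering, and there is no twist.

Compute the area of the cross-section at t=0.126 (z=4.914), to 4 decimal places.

Cross-section at t=0.126: each vertex is (1-t)·p0[i] + t·p1[i].
  v1: (1-0.126)·(2.2,1.24) + 0.126·(1.4,0.27) = (2.0992,1.1178)
  v2: (1-0.126)·(-1.3,3.09) + 0.126·(-2.46,1.65) = (-1.4462,2.9086)
  v3: (1-0.126)·(-3.51,-1.43) + 0.126·(-3.46,-2.13) = (-3.5037,-1.5182)
  v4: (1-0.126)·(0.04,-2.67) + 0.126·(-1.18,-6.03) = (-0.1137,-3.0934)
  v5: (1-0.126)·(0.86,-2.9) + 0.126·(0.02,-5.48) = (0.7542,-3.2251)
  v6: (1-0.126)·(4.04,-1.04) + 0.126·(1.1,-1.83) = (3.6696,-1.1395)
Shoelace sum Σ(x_i·y_{i+1} − x_{i+1}·y_i):
  i=1: 2.0992·2.9086 − -1.4462·1.1178 = +7.7221 (running +7.7221)
  i=2: -1.4462·-1.5182 − -3.5037·2.9086 = +12.3863 (running +20.1084)
  i=3: -3.5037·-3.0934 − -0.1137·-1.5182 = +10.6656 (running +30.7740)
  i=4: -0.1137·-3.2251 − 0.7542·-3.0934 = +2.6996 (running +33.4736)
  i=5: 0.7542·-1.1395 − 3.6696·-3.2251 = +10.9752 (running +44.4488)
  i=6: 3.6696·1.1178 − 2.0992·-1.1395 = +6.4939 (running +50.9427)
Area = |Σ|/2 = |50.9427|/2 = 25.4714

Area at t=0.126: 25.4714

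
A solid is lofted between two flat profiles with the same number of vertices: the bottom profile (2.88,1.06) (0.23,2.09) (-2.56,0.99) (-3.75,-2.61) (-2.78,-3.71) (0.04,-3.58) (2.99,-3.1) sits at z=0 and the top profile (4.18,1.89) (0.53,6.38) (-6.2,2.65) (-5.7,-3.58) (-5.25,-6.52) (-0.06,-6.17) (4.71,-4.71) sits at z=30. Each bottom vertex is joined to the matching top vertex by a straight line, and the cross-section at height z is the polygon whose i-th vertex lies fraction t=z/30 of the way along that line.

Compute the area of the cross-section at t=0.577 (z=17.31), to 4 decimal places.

Area at t=0.577: 68.6107

Cross-section at t=0.577: each vertex is (1-t)·p0[i] + t·p1[i].
  v1: (1-0.577)·(2.88,1.06) + 0.577·(4.18,1.89) = (3.6301,1.5389)
  v2: (1-0.577)·(0.23,2.09) + 0.577·(0.53,6.38) = (0.4031,4.5653)
  v3: (1-0.577)·(-2.56,0.99) + 0.577·(-6.2,2.65) = (-4.6603,1.9478)
  v4: (1-0.577)·(-3.75,-2.61) + 0.577·(-5.7,-3.58) = (-4.8751,-3.1697)
  v5: (1-0.577)·(-2.78,-3.71) + 0.577·(-5.25,-6.52) = (-4.2052,-5.3314)
  v6: (1-0.577)·(0.04,-3.58) + 0.577·(-0.06,-6.17) = (-0.0177,-5.0744)
  v7: (1-0.577)·(2.99,-3.1) + 0.577·(4.71,-4.71) = (3.9824,-4.0290)
Shoelace sum Σ(x_i·y_{i+1} − x_{i+1}·y_i):
  i=1: 3.6301·4.5653 − 0.4031·1.5389 = +15.9523 (running +15.9523)
  i=2: 0.4031·1.9478 − -4.6603·4.5653 = +22.0609 (running +38.0132)
  i=3: -4.6603·-3.1697 − -4.8751·1.9478 = +24.2676 (running +62.2807)
  i=4: -4.8751·-5.3314 − -4.2052·-3.1697 = +12.6621 (running +74.9428)
  i=5: -4.2052·-5.0744 − -0.0177·-5.3314 = +21.2446 (running +96.1874)
  i=6: -0.0177·-4.0290 − 3.9824·-5.0744 = +20.2799 (running +116.4673)
  i=7: 3.9824·1.5389 − 3.6301·-4.0290 = +20.7542 (running +137.2215)
Area = |Σ|/2 = |137.2215|/2 = 68.6107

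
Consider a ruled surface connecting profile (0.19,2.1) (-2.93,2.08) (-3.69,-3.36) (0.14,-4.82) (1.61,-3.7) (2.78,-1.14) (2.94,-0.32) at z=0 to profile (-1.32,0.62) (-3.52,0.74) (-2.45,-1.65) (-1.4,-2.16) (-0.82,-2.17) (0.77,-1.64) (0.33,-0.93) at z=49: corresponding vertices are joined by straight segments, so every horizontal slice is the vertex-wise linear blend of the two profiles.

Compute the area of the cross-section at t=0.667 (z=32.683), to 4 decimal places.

Area at t=0.667: 13.9652

Cross-section at t=0.667: each vertex is (1-t)·p0[i] + t·p1[i].
  v1: (1-0.667)·(0.19,2.1) + 0.667·(-1.32,0.62) = (-0.8172,1.1128)
  v2: (1-0.667)·(-2.93,2.08) + 0.667·(-3.52,0.74) = (-3.3235,1.1862)
  v3: (1-0.667)·(-3.69,-3.36) + 0.667·(-2.45,-1.65) = (-2.8629,-2.2194)
  v4: (1-0.667)·(0.14,-4.82) + 0.667·(-1.4,-2.16) = (-0.8872,-3.0458)
  v5: (1-0.667)·(1.61,-3.7) + 0.667·(-0.82,-2.17) = (-0.0108,-2.6795)
  v6: (1-0.667)·(2.78,-1.14) + 0.667·(0.77,-1.64) = (1.4393,-1.4735)
  v7: (1-0.667)·(2.94,-0.32) + 0.667·(0.33,-0.93) = (1.1991,-0.7269)
Shoelace sum Σ(x_i·y_{i+1} − x_{i+1}·y_i):
  i=1: -0.8172·1.1862 − -3.3235·1.1128 = +2.7292 (running +2.7292)
  i=2: -3.3235·-2.2194 − -2.8629·1.1862 = +10.7724 (running +13.5016)
  i=3: -2.8629·-3.0458 − -0.8872·-2.2194 = +6.7508 (running +20.2524)
  i=4: -0.8872·-2.6795 − -0.0108·-3.0458 = +2.3443 (running +22.5967)
  i=5: -0.0108·-1.4735 − 1.4393·-2.6795 = +3.8726 (running +26.4693)
  i=6: 1.4393·-0.7269 − 1.1991·-1.4735 = +0.7207 (running +27.1900)
  i=7: 1.1991·1.1128 − -0.8172·-0.7269 = +0.7405 (running +27.9304)
Area = |Σ|/2 = |27.9304|/2 = 13.9652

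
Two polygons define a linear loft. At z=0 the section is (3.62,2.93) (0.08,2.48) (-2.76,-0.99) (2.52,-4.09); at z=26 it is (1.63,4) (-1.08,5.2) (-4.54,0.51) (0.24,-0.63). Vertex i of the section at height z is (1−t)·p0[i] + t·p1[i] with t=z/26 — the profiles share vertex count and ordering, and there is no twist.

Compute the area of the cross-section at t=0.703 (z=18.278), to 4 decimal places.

Area at t=0.703: 21.8416

Cross-section at t=0.703: each vertex is (1-t)·p0[i] + t·p1[i].
  v1: (1-0.703)·(3.62,2.93) + 0.703·(1.63,4) = (2.2210,3.6822)
  v2: (1-0.703)·(0.08,2.48) + 0.703·(-1.08,5.2) = (-0.7355,4.3922)
  v3: (1-0.703)·(-2.76,-0.99) + 0.703·(-4.54,0.51) = (-4.0113,0.0645)
  v4: (1-0.703)·(2.52,-4.09) + 0.703·(0.24,-0.63) = (0.9172,-1.6576)
Shoelace sum Σ(x_i·y_{i+1} − x_{i+1}·y_i):
  i=1: 2.2210·4.3922 − -0.7355·3.6822 = +12.4633 (running +12.4633)
  i=2: -0.7355·0.0645 − -4.0113·4.3922 = +17.5710 (running +30.0343)
  i=3: -4.0113·-1.6576 − 0.9172·0.0645 = +6.5901 (running +36.6244)
  i=4: 0.9172·3.6822 − 2.2210·-1.6576 = +7.0588 (running +43.6832)
Area = |Σ|/2 = |43.6832|/2 = 21.8416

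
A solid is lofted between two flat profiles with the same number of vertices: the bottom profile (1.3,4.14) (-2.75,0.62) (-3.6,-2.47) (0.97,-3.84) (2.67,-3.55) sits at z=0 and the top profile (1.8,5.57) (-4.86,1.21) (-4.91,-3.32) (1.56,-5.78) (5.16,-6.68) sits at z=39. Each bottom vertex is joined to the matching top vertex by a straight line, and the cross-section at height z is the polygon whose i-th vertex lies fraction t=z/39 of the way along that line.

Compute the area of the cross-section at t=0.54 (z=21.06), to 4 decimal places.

Cross-section at t=0.54: each vertex is (1-t)·p0[i] + t·p1[i].
  v1: (1-0.54)·(1.3,4.14) + 0.54·(1.8,5.57) = (1.5700,4.9122)
  v2: (1-0.54)·(-2.75,0.62) + 0.54·(-4.86,1.21) = (-3.8894,0.9386)
  v3: (1-0.54)·(-3.6,-2.47) + 0.54·(-4.91,-3.32) = (-4.3074,-2.9290)
  v4: (1-0.54)·(0.97,-3.84) + 0.54·(1.56,-5.78) = (1.2886,-4.8876)
  v5: (1-0.54)·(2.67,-3.55) + 0.54·(5.16,-6.68) = (4.0146,-5.2402)
Shoelace sum Σ(x_i·y_{i+1} − x_{i+1}·y_i):
  i=1: 1.5700·0.9386 − -3.8894·4.9122 = +20.5791 (running +20.5791)
  i=2: -3.8894·-2.9290 − -4.3074·0.9386 = +15.4350 (running +36.0141)
  i=3: -4.3074·-4.8876 − 1.2886·-2.9290 = +24.8272 (running +60.8412)
  i=4: 1.2886·-5.2402 − 4.0146·-4.8876 = +12.8692 (running +73.7105)
  i=5: 4.0146·4.9122 − 1.5700·-5.2402 = +27.9476 (running +101.6581)
Area = |Σ|/2 = |101.6581|/2 = 50.8291

Area at t=0.54: 50.8291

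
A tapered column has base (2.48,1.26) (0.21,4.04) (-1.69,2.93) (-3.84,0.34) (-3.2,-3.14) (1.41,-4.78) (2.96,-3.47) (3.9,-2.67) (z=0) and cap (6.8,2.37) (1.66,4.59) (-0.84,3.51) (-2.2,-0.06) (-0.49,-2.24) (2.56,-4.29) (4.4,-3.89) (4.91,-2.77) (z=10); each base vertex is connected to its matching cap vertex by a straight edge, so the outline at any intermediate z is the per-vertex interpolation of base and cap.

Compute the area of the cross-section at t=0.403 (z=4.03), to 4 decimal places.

Cross-section at t=0.403: each vertex is (1-t)·p0[i] + t·p1[i].
  v1: (1-0.403)·(2.48,1.26) + 0.403·(6.8,2.37) = (4.2210,1.7073)
  v2: (1-0.403)·(0.21,4.04) + 0.403·(1.66,4.59) = (0.7944,4.2617)
  v3: (1-0.403)·(-1.69,2.93) + 0.403·(-0.84,3.51) = (-1.3474,3.1637)
  v4: (1-0.403)·(-3.84,0.34) + 0.403·(-2.2,-0.06) = (-3.1791,0.1788)
  v5: (1-0.403)·(-3.2,-3.14) + 0.403·(-0.49,-2.24) = (-2.1079,-2.7773)
  v6: (1-0.403)·(1.41,-4.78) + 0.403·(2.56,-4.29) = (1.8735,-4.5825)
  v7: (1-0.403)·(2.96,-3.47) + 0.403·(4.4,-3.89) = (3.5403,-3.6393)
  v8: (1-0.403)·(3.9,-2.67) + 0.403·(4.91,-2.77) = (4.3070,-2.7103)
Shoelace sum Σ(x_i·y_{i+1} − x_{i+1}·y_i):
  i=1: 4.2210·4.2617 − 0.7944·1.7073 = +16.6320 (running +16.6320)
  i=2: 0.7944·3.1637 − -1.3474·4.2617 = +8.2555 (running +24.8875)
  i=3: -1.3474·0.1788 − -3.1791·3.1637 = +9.8169 (running +34.7044)
  i=4: -3.1791·-2.7773 − -2.1079·0.1788 = +9.2061 (running +43.9105)
  i=5: -2.1079·-4.5825 − 1.8735·-2.7773 = +14.8625 (running +58.7730)
  i=6: 1.8735·-3.6393 − 3.5403·-4.5825 = +9.4057 (running +68.1787)
  i=7: 3.5403·-2.7103 − 4.3070·-3.6393 = +6.0791 (running +74.2578)
  i=8: 4.3070·1.7073 − 4.2210·-2.7103 = +18.7936 (running +93.0513)
Area = |Σ|/2 = |93.0513|/2 = 46.5257

Area at t=0.403: 46.5257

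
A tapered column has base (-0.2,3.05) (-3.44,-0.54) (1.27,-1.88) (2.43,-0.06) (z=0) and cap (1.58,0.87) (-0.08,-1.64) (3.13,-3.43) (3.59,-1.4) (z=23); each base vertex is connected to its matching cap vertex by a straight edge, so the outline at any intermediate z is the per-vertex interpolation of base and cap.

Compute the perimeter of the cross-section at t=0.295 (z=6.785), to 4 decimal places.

Perimeter at t=0.295: 14.6790

Cross-section at t=0.295: each vertex is (1-t)·p0[i] + t·p1[i].
  v1: (1-0.295)·(-0.2,3.05) + 0.295·(1.58,0.87) = (0.3251,2.4069)
  v2: (1-0.295)·(-3.44,-0.54) + 0.295·(-0.08,-1.64) = (-2.4488,-0.8645)
  v3: (1-0.295)·(1.27,-1.88) + 0.295·(3.13,-3.43) = (1.8187,-2.3373)
  v4: (1-0.295)·(2.43,-0.06) + 0.295·(3.59,-1.4) = (2.7722,-0.4553)
Perimeter = Σ |v_{i+1} − v_i|:
  edge 1→2: √(-2.7739² + -3.2714²) = 4.2891 (running 4.2891)
  edge 2→3: √(4.2675² + -1.4728²) = 4.5145 (running 8.8036)
  edge 3→4: √(0.9535² + 1.8820²) = 2.1097 (running 10.9133)
  edge 4→1: √(-2.4471² + 2.8622²) = 3.7657 (running 14.6790)
Perimeter = 14.6790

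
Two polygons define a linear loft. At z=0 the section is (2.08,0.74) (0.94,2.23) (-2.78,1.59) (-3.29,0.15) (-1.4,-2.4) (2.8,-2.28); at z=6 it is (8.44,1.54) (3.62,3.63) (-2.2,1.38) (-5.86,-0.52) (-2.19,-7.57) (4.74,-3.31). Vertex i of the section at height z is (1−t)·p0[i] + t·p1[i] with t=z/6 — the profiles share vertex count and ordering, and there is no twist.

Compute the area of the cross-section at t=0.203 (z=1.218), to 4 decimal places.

Area at t=0.203: 30.6657

Cross-section at t=0.203: each vertex is (1-t)·p0[i] + t·p1[i].
  v1: (1-0.203)·(2.08,0.74) + 0.203·(8.44,1.54) = (3.3711,0.9024)
  v2: (1-0.203)·(0.94,2.23) + 0.203·(3.62,3.63) = (1.4840,2.5142)
  v3: (1-0.203)·(-2.78,1.59) + 0.203·(-2.2,1.38) = (-2.6623,1.5474)
  v4: (1-0.203)·(-3.29,0.15) + 0.203·(-5.86,-0.52) = (-3.8117,0.0140)
  v5: (1-0.203)·(-1.4,-2.4) + 0.203·(-2.19,-7.57) = (-1.5604,-3.4495)
  v6: (1-0.203)·(2.8,-2.28) + 0.203·(4.74,-3.31) = (3.1938,-2.4891)
Shoelace sum Σ(x_i·y_{i+1} − x_{i+1}·y_i):
  i=1: 3.3711·2.5142 − 1.4840·0.9024 = +7.1364 (running +7.1364)
  i=2: 1.4840·1.5474 − -2.6623·2.5142 = +8.9898 (running +16.1262)
  i=3: -2.6623·0.0140 − -3.8117·1.5474 = +5.8609 (running +21.9871)
  i=4: -3.8117·-3.4495 − -1.5604·0.0140 = +13.1704 (running +35.1574)
  i=5: -1.5604·-2.4891 − 3.1938·-3.4495 = +14.9010 (running +50.0584)
  i=6: 3.1938·0.9024 − 3.3711·-2.4891 = +11.2730 (running +61.3315)
Area = |Σ|/2 = |61.3315|/2 = 30.6657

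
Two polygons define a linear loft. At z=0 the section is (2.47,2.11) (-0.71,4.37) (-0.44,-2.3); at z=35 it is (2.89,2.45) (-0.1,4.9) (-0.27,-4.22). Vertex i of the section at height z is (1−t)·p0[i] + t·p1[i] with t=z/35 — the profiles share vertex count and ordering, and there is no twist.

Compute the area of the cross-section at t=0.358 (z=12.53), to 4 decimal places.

Area at t=0.358: 11.6123

Cross-section at t=0.358: each vertex is (1-t)·p0[i] + t·p1[i].
  v1: (1-0.358)·(2.47,2.11) + 0.358·(2.89,2.45) = (2.6204,2.2317)
  v2: (1-0.358)·(-0.71,4.37) + 0.358·(-0.1,4.9) = (-0.4916,4.5597)
  v3: (1-0.358)·(-0.44,-2.3) + 0.358·(-0.27,-4.22) = (-0.3791,-2.9874)
Shoelace sum Σ(x_i·y_{i+1} − x_{i+1}·y_i):
  i=1: 2.6204·4.5597 − -0.4916·2.2317 = +13.0453 (running +13.0453)
  i=2: -0.4916·-2.9874 − -0.3791·4.5597 = +3.1974 (running +16.2427)
  i=3: -0.3791·2.2317 − 2.6204·-2.9874 = +6.9818 (running +23.2246)
Area = |Σ|/2 = |23.2246|/2 = 11.6123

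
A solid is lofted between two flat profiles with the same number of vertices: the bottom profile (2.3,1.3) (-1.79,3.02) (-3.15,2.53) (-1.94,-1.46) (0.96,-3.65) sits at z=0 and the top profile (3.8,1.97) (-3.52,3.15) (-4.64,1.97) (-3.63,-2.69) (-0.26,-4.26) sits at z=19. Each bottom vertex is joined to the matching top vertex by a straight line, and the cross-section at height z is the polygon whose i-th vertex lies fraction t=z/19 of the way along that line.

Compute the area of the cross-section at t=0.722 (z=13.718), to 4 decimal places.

Area at t=0.722: 33.1924

Cross-section at t=0.722: each vertex is (1-t)·p0[i] + t·p1[i].
  v1: (1-0.722)·(2.3,1.3) + 0.722·(3.8,1.97) = (3.3830,1.7837)
  v2: (1-0.722)·(-1.79,3.02) + 0.722·(-3.52,3.15) = (-3.0391,3.1139)
  v3: (1-0.722)·(-3.15,2.53) + 0.722·(-4.64,1.97) = (-4.2258,2.1257)
  v4: (1-0.722)·(-1.94,-1.46) + 0.722·(-3.63,-2.69) = (-3.1602,-2.3481)
  v5: (1-0.722)·(0.96,-3.65) + 0.722·(-0.26,-4.26) = (0.0792,-4.0904)
Shoelace sum Σ(x_i·y_{i+1} − x_{i+1}·y_i):
  i=1: 3.3830·3.1139 − -3.0391·1.7837 = +15.9551 (running +15.9551)
  i=2: -3.0391·2.1257 − -4.2258·3.1139 = +6.6984 (running +22.6535)
  i=3: -4.2258·-2.3481 − -3.1602·2.1257 = +16.6399 (running +39.2934)
  i=4: -3.1602·-4.0904 − 0.0792·-2.3481 = +13.1123 (running +52.4058)
  i=5: 0.0792·1.7837 − 3.3830·-4.0904 = +13.9791 (running +66.3848)
Area = |Σ|/2 = |66.3848|/2 = 33.1924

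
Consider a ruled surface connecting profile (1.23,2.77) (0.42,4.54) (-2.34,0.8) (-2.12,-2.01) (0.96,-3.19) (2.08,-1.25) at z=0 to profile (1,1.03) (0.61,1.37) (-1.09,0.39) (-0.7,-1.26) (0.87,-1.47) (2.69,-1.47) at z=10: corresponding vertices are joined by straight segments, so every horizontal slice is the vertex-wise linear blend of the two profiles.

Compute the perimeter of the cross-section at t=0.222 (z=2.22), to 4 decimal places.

Cross-section at t=0.222: each vertex is (1-t)·p0[i] + t·p1[i].
  v1: (1-0.222)·(1.23,2.77) + 0.222·(1,1.03) = (1.1789,2.3837)
  v2: (1-0.222)·(0.42,4.54) + 0.222·(0.61,1.37) = (0.4622,3.8363)
  v3: (1-0.222)·(-2.34,0.8) + 0.222·(-1.09,0.39) = (-2.0625,0.7090)
  v4: (1-0.222)·(-2.12,-2.01) + 0.222·(-0.7,-1.26) = (-1.8048,-1.8435)
  v5: (1-0.222)·(0.96,-3.19) + 0.222·(0.87,-1.47) = (0.9400,-2.8082)
  v6: (1-0.222)·(2.08,-1.25) + 0.222·(2.69,-1.47) = (2.2154,-1.2988)
Perimeter = Σ |v_{i+1} − v_i|:
  edge 1→2: √(-0.7168² + 1.4525²) = 1.6198 (running 1.6198)
  edge 2→3: √(-2.5247² + -3.1273²) = 4.0192 (running 5.6389)
  edge 3→4: √(0.2577² + -2.5525²) = 2.5655 (running 8.2044)
  edge 4→5: √(2.7448² + -0.9647²) = 2.9094 (running 11.1138)
  edge 5→6: √(1.2754² + 1.5093²) = 1.9760 (running 13.0898)
  edge 6→1: √(-1.0365² + 3.6826²) = 3.8256 (running 16.9154)
Perimeter = 16.9154

Perimeter at t=0.222: 16.9154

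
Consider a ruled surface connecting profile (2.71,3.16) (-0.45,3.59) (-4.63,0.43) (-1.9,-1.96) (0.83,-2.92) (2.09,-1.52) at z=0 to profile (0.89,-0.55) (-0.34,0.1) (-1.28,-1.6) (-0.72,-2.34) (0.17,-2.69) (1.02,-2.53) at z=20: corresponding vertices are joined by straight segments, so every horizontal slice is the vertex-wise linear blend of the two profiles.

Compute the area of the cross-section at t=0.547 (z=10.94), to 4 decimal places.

Area at t=0.547: 13.2553

Cross-section at t=0.547: each vertex is (1-t)·p0[i] + t·p1[i].
  v1: (1-0.547)·(2.71,3.16) + 0.547·(0.89,-0.55) = (1.7145,1.1306)
  v2: (1-0.547)·(-0.45,3.59) + 0.547·(-0.34,0.1) = (-0.3898,1.6810)
  v3: (1-0.547)·(-4.63,0.43) + 0.547·(-1.28,-1.6) = (-2.7976,-0.6804)
  v4: (1-0.547)·(-1.9,-1.96) + 0.547·(-0.72,-2.34) = (-1.2545,-2.1679)
  v5: (1-0.547)·(0.83,-2.92) + 0.547·(0.17,-2.69) = (0.4690,-2.7942)
  v6: (1-0.547)·(2.09,-1.52) + 0.547·(1.02,-2.53) = (1.5047,-2.0725)
Shoelace sum Σ(x_i·y_{i+1} − x_{i+1}·y_i):
  i=1: 1.7145·1.6810 − -0.3898·1.1306 = +3.3227 (running +3.3227)
  i=2: -0.3898·-0.6804 − -2.7976·1.6810 = +4.9678 (running +8.2906)
  i=3: -2.7976·-2.1679 − -1.2545·-0.6804 = +5.2111 (running +13.5016)
  i=4: -1.2545·-2.7942 − 0.4690·-2.1679 = +4.5221 (running +18.0238)
  i=5: 0.4690·-2.0725 − 1.5047·-2.7942 = +3.2325 (running +21.2563)
  i=6: 1.5047·1.1306 − 1.7145·-2.0725 = +5.2544 (running +26.5107)
Area = |Σ|/2 = |26.5107|/2 = 13.2553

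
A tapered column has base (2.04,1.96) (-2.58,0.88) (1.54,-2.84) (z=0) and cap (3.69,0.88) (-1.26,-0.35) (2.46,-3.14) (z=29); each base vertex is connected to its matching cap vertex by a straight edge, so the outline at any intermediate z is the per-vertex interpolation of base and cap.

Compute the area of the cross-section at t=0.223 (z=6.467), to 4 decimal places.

Area at t=0.223: 10.4874

Cross-section at t=0.223: each vertex is (1-t)·p0[i] + t·p1[i].
  v1: (1-0.223)·(2.04,1.96) + 0.223·(3.69,0.88) = (2.4080,1.7192)
  v2: (1-0.223)·(-2.58,0.88) + 0.223·(-1.26,-0.35) = (-2.2856,0.6057)
  v3: (1-0.223)·(1.54,-2.84) + 0.223·(2.46,-3.14) = (1.7452,-2.9069)
Shoelace sum Σ(x_i·y_{i+1} − x_{i+1}·y_i):
  i=1: 2.4080·0.6057 − -2.2856·1.7192 = +5.3879 (running +5.3879)
  i=2: -2.2856·-2.9069 − 1.7452·0.6057 = +5.5871 (running +10.9750)
  i=3: 1.7452·1.7192 − 2.4080·-2.9069 = +9.9999 (running +20.9748)
Area = |Σ|/2 = |20.9748|/2 = 10.4874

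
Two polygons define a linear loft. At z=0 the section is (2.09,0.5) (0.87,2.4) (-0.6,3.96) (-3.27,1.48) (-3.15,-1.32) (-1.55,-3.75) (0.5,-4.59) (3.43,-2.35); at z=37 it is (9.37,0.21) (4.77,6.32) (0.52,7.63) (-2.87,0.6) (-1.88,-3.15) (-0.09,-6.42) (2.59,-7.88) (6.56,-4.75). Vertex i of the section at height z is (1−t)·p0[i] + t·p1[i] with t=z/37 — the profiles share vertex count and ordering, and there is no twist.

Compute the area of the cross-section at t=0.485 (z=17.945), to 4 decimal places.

Area at t=0.485: 68.4608

Cross-section at t=0.485: each vertex is (1-t)·p0[i] + t·p1[i].
  v1: (1-0.485)·(2.09,0.5) + 0.485·(9.37,0.21) = (5.6208,0.3594)
  v2: (1-0.485)·(0.87,2.4) + 0.485·(4.77,6.32) = (2.7615,4.3012)
  v3: (1-0.485)·(-0.6,3.96) + 0.485·(0.52,7.63) = (-0.0568,5.7400)
  v4: (1-0.485)·(-3.27,1.48) + 0.485·(-2.87,0.6) = (-3.0760,1.0532)
  v5: (1-0.485)·(-3.15,-1.32) + 0.485·(-1.88,-3.15) = (-2.5340,-2.2075)
  v6: (1-0.485)·(-1.55,-3.75) + 0.485·(-0.09,-6.42) = (-0.8419,-5.0450)
  v7: (1-0.485)·(0.5,-4.59) + 0.485·(2.59,-7.88) = (1.5136,-6.1856)
  v8: (1-0.485)·(3.43,-2.35) + 0.485·(6.56,-4.75) = (4.9480,-3.5140)
Shoelace sum Σ(x_i·y_{i+1} − x_{i+1}·y_i):
  i=1: 5.6208·4.3012 − 2.7615·0.3594 = +23.1838 (running +23.1838)
  i=2: 2.7615·5.7400 − -0.0568·4.3012 = +16.0952 (running +39.2790)
  i=3: -0.0568·1.0532 − -3.0760·5.7400 = +17.5963 (running +56.8753)
  i=4: -3.0760·-2.2075 − -2.5340·1.0532 = +9.4593 (running +66.3346)
  i=5: -2.5340·-5.0450 − -0.8419·-2.2075 = +10.9256 (running +77.2602)
  i=6: -0.8419·-6.1856 − 1.5136·-5.0450 = +12.8440 (running +90.1042)
  i=7: 1.5136·-3.5140 − 4.9480·-6.1856 = +25.2879 (running +115.3921)
  i=8: 4.9480·0.3594 − 5.6208·-3.5140 = +21.5296 (running +136.9217)
Area = |Σ|/2 = |136.9217|/2 = 68.4608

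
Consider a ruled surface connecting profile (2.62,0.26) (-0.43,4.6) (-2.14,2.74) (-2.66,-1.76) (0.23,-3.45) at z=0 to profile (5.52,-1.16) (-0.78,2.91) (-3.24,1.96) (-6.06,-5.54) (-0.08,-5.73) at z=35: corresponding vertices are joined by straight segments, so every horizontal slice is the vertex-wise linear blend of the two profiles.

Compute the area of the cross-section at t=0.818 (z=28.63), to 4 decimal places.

Cross-section at t=0.818: each vertex is (1-t)·p0[i] + t·p1[i].
  v1: (1-0.818)·(2.62,0.26) + 0.818·(5.52,-1.16) = (4.9922,-0.9016)
  v2: (1-0.818)·(-0.43,4.6) + 0.818·(-0.78,2.91) = (-0.7163,3.2176)
  v3: (1-0.818)·(-2.14,2.74) + 0.818·(-3.24,1.96) = (-3.0398,2.1020)
  v4: (1-0.818)·(-2.66,-1.76) + 0.818·(-6.06,-5.54) = (-5.4412,-4.8520)
  v5: (1-0.818)·(0.23,-3.45) + 0.818·(-0.08,-5.73) = (-0.0236,-5.3150)
Shoelace sum Σ(x_i·y_{i+1} − x_{i+1}·y_i):
  i=1: 4.9922·3.2176 − -0.7163·-0.9016 = +15.4170 (running +15.4170)
  i=2: -0.7163·2.1020 − -3.0398·3.2176 = +8.2752 (running +23.6922)
  i=3: -3.0398·-4.8520 − -5.4412·2.1020 = +26.1864 (running +49.8786)
  i=4: -5.4412·-5.3150 − -0.0236·-4.8520 = +28.8058 (running +78.6844)
  i=5: -0.0236·-0.9016 − 4.9922·-5.3150 = +26.5550 (running +105.2394)
Area = |Σ|/2 = |105.2394|/2 = 52.6197

Area at t=0.818: 52.6197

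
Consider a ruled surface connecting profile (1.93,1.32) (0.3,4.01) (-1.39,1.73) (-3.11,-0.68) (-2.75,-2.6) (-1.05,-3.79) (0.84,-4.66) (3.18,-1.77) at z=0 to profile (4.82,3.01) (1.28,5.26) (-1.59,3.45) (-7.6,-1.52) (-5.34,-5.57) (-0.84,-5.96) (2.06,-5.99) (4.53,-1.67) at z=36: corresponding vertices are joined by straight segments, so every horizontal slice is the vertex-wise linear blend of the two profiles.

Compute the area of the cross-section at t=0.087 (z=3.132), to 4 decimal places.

Cross-section at t=0.087: each vertex is (1-t)·p0[i] + t·p1[i].
  v1: (1-0.087)·(1.93,1.32) + 0.087·(4.82,3.01) = (2.1814,1.4670)
  v2: (1-0.087)·(0.3,4.01) + 0.087·(1.28,5.26) = (0.3853,4.1188)
  v3: (1-0.087)·(-1.39,1.73) + 0.087·(-1.59,3.45) = (-1.4074,1.8796)
  v4: (1-0.087)·(-3.11,-0.68) + 0.087·(-7.6,-1.52) = (-3.5006,-0.7531)
  v5: (1-0.087)·(-2.75,-2.6) + 0.087·(-5.34,-5.57) = (-2.9753,-2.8584)
  v6: (1-0.087)·(-1.05,-3.79) + 0.087·(-0.84,-5.96) = (-1.0317,-3.9788)
  v7: (1-0.087)·(0.84,-4.66) + 0.087·(2.06,-5.99) = (0.9461,-4.7757)
  v8: (1-0.087)·(3.18,-1.77) + 0.087·(4.53,-1.67) = (3.2974,-1.7613)
Shoelace sum Σ(x_i·y_{i+1} − x_{i+1}·y_i):
  i=1: 2.1814·4.1188 − 0.3853·1.4670 = +8.4196 (running +8.4196)
  i=2: 0.3853·1.8796 − -1.4074·4.1188 = +6.5209 (running +14.9405)
  i=3: -1.4074·-0.7531 − -3.5006·1.8796 = +7.6398 (running +22.5803)
  i=4: -3.5006·-2.8584 − -2.9753·-0.7531 = +7.7655 (running +30.3458)
  i=5: -2.9753·-3.9788 − -1.0317·-2.8584 = +8.8891 (running +39.2349)
  i=6: -1.0317·-4.7757 − 0.9461·-3.9788 = +8.6917 (running +47.9266)
  i=7: 0.9461·-1.7613 − 3.2974·-4.7757 = +14.0812 (running +62.0079)
  i=8: 3.2974·1.4670 − 2.1814·-1.7613 = +8.6796 (running +70.6875)
Area = |Σ|/2 = |70.6875|/2 = 35.3437

Area at t=0.087: 35.3437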